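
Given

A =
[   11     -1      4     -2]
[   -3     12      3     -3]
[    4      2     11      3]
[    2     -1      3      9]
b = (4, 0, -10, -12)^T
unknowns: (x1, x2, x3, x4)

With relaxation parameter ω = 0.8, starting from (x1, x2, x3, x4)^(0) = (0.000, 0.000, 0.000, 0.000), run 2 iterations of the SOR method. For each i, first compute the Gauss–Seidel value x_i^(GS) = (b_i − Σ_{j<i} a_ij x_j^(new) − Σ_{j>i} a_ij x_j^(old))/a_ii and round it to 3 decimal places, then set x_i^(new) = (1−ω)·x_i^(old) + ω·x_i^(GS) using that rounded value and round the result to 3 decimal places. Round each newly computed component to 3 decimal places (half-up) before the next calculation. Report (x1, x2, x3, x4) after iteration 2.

(0.462, 0.089, -0.843, -1.095)

Iteration 1:
  x1: GS value = (4 - (-1)·0.000 - (4)·0.000 - (-2)·0.000) / (11) = 0.364;  x1 ← (1−ω)·0.000 + ω·0.364 = 0.291
  x2: GS value = (0 - (-3)·0.291 - (3)·0.000 - (-3)·0.000) / (12) = 0.073;  x2 ← (1−ω)·0.000 + ω·0.073 = 0.058
  x3: GS value = (-10 - (4)·0.291 - (2)·0.058 - (3)·0.000) / (11) = -1.025;  x3 ← (1−ω)·0.000 + ω·-1.025 = -0.820
  x4: GS value = (-12 - (2)·0.291 - (-1)·0.058 - (3)·-0.820) / (9) = -1.118;  x4 ← (1−ω)·0.000 + ω·-1.118 = -0.894
Iteration 2:
  x1: GS value = (4 - (-1)·0.058 - (4)·-0.820 - (-2)·-0.894) / (11) = 0.505;  x1 ← (1−ω)·0.291 + ω·0.505 = 0.462
  x2: GS value = (0 - (-3)·0.462 - (3)·-0.820 - (-3)·-0.894) / (12) = 0.097;  x2 ← (1−ω)·0.058 + ω·0.097 = 0.089
  x3: GS value = (-10 - (4)·0.462 - (2)·0.089 - (3)·-0.894) / (11) = -0.849;  x3 ← (1−ω)·-0.820 + ω·-0.849 = -0.843
  x4: GS value = (-12 - (2)·0.462 - (-1)·0.089 - (3)·-0.843) / (9) = -1.145;  x4 ← (1−ω)·-0.894 + ω·-1.145 = -1.095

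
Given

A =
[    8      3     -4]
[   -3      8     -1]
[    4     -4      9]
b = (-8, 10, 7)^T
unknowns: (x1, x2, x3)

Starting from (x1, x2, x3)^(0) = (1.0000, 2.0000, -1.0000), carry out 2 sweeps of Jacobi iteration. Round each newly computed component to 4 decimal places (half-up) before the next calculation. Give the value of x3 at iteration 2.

2.4444

Iteration 1:
  x1 = (-8 - (3)·2.0000 - (-4)·-1.0000) / (8) = -2.2500
  x2 = (10 - (-3)·1.0000 - (-1)·-1.0000) / (8) = 1.5000
  x3 = (7 - (4)·1.0000 - (-4)·2.0000) / (9) = 1.2222
Iteration 2:
  x1 = (-8 - (3)·1.5000 - (-4)·1.2222) / (8) = -0.9514
  x2 = (10 - (-3)·-2.2500 - (-1)·1.2222) / (8) = 0.5590
  x3 = (7 - (4)·-2.2500 - (-4)·1.5000) / (9) = 2.4444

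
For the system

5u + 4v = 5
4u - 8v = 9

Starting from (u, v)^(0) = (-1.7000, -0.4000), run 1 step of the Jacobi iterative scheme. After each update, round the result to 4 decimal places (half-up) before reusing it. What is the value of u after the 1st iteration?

1.3200

Iteration 1:
  u = (5 - (4)·-0.4000) / (5) = 1.3200
  v = (9 - (4)·-1.7000) / (-8) = -1.9750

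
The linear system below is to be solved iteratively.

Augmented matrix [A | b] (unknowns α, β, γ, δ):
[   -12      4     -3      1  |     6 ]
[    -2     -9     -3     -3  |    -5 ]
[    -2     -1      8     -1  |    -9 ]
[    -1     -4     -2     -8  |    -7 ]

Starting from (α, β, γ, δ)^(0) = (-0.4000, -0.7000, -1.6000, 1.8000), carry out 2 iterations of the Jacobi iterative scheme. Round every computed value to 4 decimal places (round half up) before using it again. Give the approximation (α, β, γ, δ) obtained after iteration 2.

Iteration 1:
  α = (6 - (4)·-0.7000 - (-3)·-1.6000 - (1)·1.8000) / (-12) = -0.1833
  β = (-5 - (-2)·-0.4000 - (-3)·-1.6000 - (-3)·1.8000) / (-9) = 0.5778
  γ = (-9 - (-2)·-0.4000 - (-1)·-0.7000 - (-1)·1.8000) / (8) = -1.0875
  δ = (-7 - (-1)·-0.4000 - (-4)·-0.7000 - (-2)·-1.6000) / (-8) = 1.6750
Iteration 2:
  α = (6 - (4)·0.5778 - (-3)·-1.0875 - (1)·1.6750) / (-12) = 0.1041
  β = (-5 - (-2)·-0.1833 - (-3)·-1.0875 - (-3)·1.6750) / (-9) = 0.4005
  γ = (-9 - (-2)·-0.1833 - (-1)·0.5778 - (-1)·1.6750) / (8) = -0.8892
  δ = (-7 - (-1)·-0.1833 - (-4)·0.5778 - (-2)·-1.0875) / (-8) = 0.8809

(0.1041, 0.4005, -0.8892, 0.8809)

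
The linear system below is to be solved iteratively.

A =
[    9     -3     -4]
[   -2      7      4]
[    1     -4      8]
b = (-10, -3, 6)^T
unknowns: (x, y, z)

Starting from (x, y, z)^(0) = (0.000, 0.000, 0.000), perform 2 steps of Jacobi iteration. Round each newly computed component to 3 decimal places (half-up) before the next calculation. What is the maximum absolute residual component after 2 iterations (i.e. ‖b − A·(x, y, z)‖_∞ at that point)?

3.171

Iteration 1:
  x = (-10 - (-3)·0.000 - (-4)·0.000) / (9) = -1.111
  y = (-3 - (-2)·0.000 - (4)·0.000) / (7) = -0.429
  z = (6 - (1)·0.000 - (-4)·0.000) / (8) = 0.750
Iteration 2:
  x = (-10 - (-3)·-0.429 - (-4)·0.750) / (9) = -0.921
  y = (-3 - (-2)·-1.111 - (4)·0.750) / (7) = -1.175
  z = (6 - (1)·-1.111 - (-4)·-0.429) / (8) = 0.674
Residual b − A·x = (-2.540, 0.687, -3.171); ∞-norm = 3.171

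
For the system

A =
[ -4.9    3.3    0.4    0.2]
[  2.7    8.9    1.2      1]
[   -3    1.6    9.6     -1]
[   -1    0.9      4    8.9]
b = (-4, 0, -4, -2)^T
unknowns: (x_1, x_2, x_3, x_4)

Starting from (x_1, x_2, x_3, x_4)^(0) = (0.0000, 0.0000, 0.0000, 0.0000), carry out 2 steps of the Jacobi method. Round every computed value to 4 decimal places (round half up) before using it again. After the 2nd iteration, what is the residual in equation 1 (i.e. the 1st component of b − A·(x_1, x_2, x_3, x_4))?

0.3998

Iteration 1:
  x_1 = (-4 - (3.3)·0.0000 - (0.4)·0.0000 - (0.2)·0.0000) / (-4.9) = 0.8163
  x_2 = (0 - (2.7)·0.0000 - (1.2)·0.0000 - (1)·0.0000) / (8.9) = 0.0000
  x_3 = (-4 - (-3)·0.0000 - (1.6)·0.0000 - (-1)·0.0000) / (9.6) = -0.4167
  x_4 = (-2 - (-1)·0.0000 - (0.9)·0.0000 - (4)·0.0000) / (8.9) = -0.2247
Iteration 2:
  x_1 = (-4 - (3.3)·0.0000 - (0.4)·-0.4167 - (0.2)·-0.2247) / (-4.9) = 0.7731
  x_2 = (0 - (2.7)·0.8163 - (1.2)·-0.4167 - (1)·-0.2247) / (8.9) = -0.1662
  x_3 = (-4 - (-3)·0.8163 - (1.6)·0.0000 - (-1)·-0.2247) / (9.6) = -0.1850
  x_4 = (-2 - (-1)·0.8163 - (0.9)·0.0000 - (4)·-0.4167) / (8.9) = 0.0543
Residual b − A·x = (0.3998, -0.4405, 0.4155, -0.8206)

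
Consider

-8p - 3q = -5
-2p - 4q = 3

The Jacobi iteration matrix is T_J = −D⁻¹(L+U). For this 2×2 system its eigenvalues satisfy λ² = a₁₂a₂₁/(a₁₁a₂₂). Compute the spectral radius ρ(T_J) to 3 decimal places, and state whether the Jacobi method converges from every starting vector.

0.433

a₁₂a₂₁/(a₁₁a₂₂) = (-3)·(-2) / ((-8)·(-4)) = 0.187500
ρ = √|0.187500| = √0.187500 = 0.433
ρ < 1, so Jacobi converges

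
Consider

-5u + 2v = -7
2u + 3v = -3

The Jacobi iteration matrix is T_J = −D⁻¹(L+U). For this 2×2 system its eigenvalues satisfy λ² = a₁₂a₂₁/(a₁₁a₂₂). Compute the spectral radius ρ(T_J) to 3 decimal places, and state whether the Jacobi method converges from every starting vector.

a₁₂a₂₁/(a₁₁a₂₂) = (2)·(2) / ((-5)·(3)) = -0.266667
ρ = √|-0.266667| = √0.266667 = 0.516
ρ < 1, so Jacobi converges

0.516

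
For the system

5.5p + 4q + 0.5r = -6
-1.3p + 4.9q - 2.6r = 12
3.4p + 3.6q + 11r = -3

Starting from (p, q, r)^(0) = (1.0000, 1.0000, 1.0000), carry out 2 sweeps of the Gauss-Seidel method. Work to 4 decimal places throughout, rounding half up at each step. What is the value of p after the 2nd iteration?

Iteration 1:
  p = (-6 - (4)·1.0000 - (0.5)·1.0000) / (5.5) = -1.9091
  q = (12 - (-1.3)·-1.9091 - (-2.6)·1.0000) / (4.9) = 2.4731
  r = (-3 - (3.4)·-1.9091 - (3.6)·2.4731) / (11) = -0.4920
Iteration 2:
  p = (-6 - (4)·2.4731 - (0.5)·-0.4920) / (5.5) = -2.8448
  q = (12 - (-1.3)·-2.8448 - (-2.6)·-0.4920) / (4.9) = 1.4332
  r = (-3 - (3.4)·-2.8448 - (3.6)·1.4332) / (11) = 0.1375

-2.8448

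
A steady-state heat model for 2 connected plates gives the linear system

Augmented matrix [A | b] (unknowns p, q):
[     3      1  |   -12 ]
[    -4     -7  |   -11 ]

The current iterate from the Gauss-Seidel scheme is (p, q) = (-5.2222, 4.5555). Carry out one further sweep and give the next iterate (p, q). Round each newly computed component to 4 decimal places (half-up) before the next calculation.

One sweep:
  p = (-12 - (1)·4.5555) / (3) = -5.5185
  q = (-11 - (-4)·-5.5185) / (-7) = 4.7249

(-5.5185, 4.7249)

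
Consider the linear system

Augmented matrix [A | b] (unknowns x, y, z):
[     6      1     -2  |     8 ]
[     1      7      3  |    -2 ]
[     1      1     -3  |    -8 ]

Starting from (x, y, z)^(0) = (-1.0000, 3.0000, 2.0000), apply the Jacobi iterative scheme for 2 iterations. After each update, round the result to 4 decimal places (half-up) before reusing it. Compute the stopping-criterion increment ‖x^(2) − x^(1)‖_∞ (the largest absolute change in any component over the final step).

Iteration 1:
  x = (8 - (1)·3.0000 - (-2)·2.0000) / (6) = 1.5000
  y = (-2 - (1)·-1.0000 - (3)·2.0000) / (7) = -1.0000
  z = (-8 - (1)·-1.0000 - (1)·3.0000) / (-3) = 3.3333
Iteration 2:
  x = (8 - (1)·-1.0000 - (-2)·3.3333) / (6) = 2.6111
  y = (-2 - (1)·1.5000 - (3)·3.3333) / (7) = -1.9286
  z = (-8 - (1)·1.5000 - (1)·-1.0000) / (-3) = 2.8333
Change: (1.1111, -0.9286, -0.5000) → max |·| = 1.1111

1.1111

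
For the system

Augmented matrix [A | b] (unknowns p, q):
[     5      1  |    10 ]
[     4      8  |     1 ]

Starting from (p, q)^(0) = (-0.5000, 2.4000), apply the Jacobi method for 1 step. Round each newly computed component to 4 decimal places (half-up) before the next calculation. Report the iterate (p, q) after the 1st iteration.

(1.5200, 0.3750)

Iteration 1:
  p = (10 - (1)·2.4000) / (5) = 1.5200
  q = (1 - (4)·-0.5000) / (8) = 0.3750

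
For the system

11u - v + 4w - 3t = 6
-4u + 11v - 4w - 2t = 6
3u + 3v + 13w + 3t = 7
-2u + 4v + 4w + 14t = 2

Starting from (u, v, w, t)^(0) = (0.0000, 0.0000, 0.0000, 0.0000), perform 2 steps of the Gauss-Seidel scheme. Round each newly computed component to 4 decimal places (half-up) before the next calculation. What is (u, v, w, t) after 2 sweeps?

(0.5089, 0.8071, 0.2488, -0.0861)

Iteration 1:
  u = (6 - (-1)·0.0000 - (4)·0.0000 - (-3)·0.0000) / (11) = 0.5455
  v = (6 - (-4)·0.5455 - (-4)·0.0000 - (-2)·0.0000) / (11) = 0.7438
  w = (7 - (3)·0.5455 - (3)·0.7438 - (3)·0.0000) / (13) = 0.2409
  t = (2 - (-2)·0.5455 - (4)·0.7438 - (4)·0.2409) / (14) = -0.0606
Iteration 2:
  u = (6 - (-1)·0.7438 - (4)·0.2409 - (-3)·-0.0606) / (11) = 0.5089
  v = (6 - (-4)·0.5089 - (-4)·0.2409 - (-2)·-0.0606) / (11) = 0.8071
  w = (7 - (3)·0.5089 - (3)·0.8071 - (3)·-0.0606) / (13) = 0.2488
  t = (2 - (-2)·0.5089 - (4)·0.8071 - (4)·0.2488) / (14) = -0.0861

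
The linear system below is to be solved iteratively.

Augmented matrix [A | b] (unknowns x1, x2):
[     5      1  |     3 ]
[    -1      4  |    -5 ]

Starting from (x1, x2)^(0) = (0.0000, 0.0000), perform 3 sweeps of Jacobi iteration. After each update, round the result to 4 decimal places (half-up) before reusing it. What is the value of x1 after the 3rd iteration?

Iteration 1:
  x1 = (3 - (1)·0.0000) / (5) = 0.6000
  x2 = (-5 - (-1)·0.0000) / (4) = -1.2500
Iteration 2:
  x1 = (3 - (1)·-1.2500) / (5) = 0.8500
  x2 = (-5 - (-1)·0.6000) / (4) = -1.1000
Iteration 3:
  x1 = (3 - (1)·-1.1000) / (5) = 0.8200
  x2 = (-5 - (-1)·0.8500) / (4) = -1.0375

0.8200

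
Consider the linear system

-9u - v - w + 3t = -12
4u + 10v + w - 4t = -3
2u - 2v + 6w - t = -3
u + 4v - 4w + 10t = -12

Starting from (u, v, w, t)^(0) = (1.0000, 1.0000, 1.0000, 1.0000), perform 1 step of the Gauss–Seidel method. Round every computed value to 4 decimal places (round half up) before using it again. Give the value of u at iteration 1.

1.4444

Iteration 1:
  u = (-12 - (-1)·1.0000 - (-1)·1.0000 - (3)·1.0000) / (-9) = 1.4444
  v = (-3 - (4)·1.4444 - (1)·1.0000 - (-4)·1.0000) / (10) = -0.5778
  w = (-3 - (2)·1.4444 - (-2)·-0.5778 - (-1)·1.0000) / (6) = -1.0074
  t = (-12 - (1)·1.4444 - (4)·-0.5778 - (-4)·-1.0074) / (10) = -1.5163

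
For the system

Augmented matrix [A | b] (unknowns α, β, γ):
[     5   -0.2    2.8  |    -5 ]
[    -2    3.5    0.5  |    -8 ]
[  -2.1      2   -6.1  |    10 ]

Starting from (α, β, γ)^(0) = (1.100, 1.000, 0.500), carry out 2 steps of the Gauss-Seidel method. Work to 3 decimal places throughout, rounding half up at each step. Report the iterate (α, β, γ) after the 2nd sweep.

Iteration 1:
  α = (-5 - (-0.2)·1.000 - (2.8)·0.500) / (5) = -1.240
  β = (-8 - (-2)·-1.240 - (0.5)·0.500) / (3.5) = -3.066
  γ = (10 - (-2.1)·-1.240 - (2)·-3.066) / (-6.1) = -2.218
Iteration 2:
  α = (-5 - (-0.2)·-3.066 - (2.8)·-2.218) / (5) = 0.119
  β = (-8 - (-2)·0.119 - (0.5)·-2.218) / (3.5) = -1.901
  γ = (10 - (-2.1)·0.119 - (2)·-1.901) / (-6.1) = -2.304

(0.119, -1.901, -2.304)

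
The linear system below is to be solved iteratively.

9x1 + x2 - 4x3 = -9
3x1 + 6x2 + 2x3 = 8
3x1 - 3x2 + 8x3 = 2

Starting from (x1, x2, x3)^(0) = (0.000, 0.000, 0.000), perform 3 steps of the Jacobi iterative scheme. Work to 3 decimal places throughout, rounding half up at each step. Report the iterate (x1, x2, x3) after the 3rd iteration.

(-0.694, 1.477, 1.295)

Iteration 1:
  x1 = (-9 - (1)·0.000 - (-4)·0.000) / (9) = -1.000
  x2 = (8 - (3)·0.000 - (2)·0.000) / (6) = 1.333
  x3 = (2 - (3)·0.000 - (-3)·0.000) / (8) = 0.250
Iteration 2:
  x1 = (-9 - (1)·1.333 - (-4)·0.250) / (9) = -1.037
  x2 = (8 - (3)·-1.000 - (2)·0.250) / (6) = 1.750
  x3 = (2 - (3)·-1.000 - (-3)·1.333) / (8) = 1.125
Iteration 3:
  x1 = (-9 - (1)·1.750 - (-4)·1.125) / (9) = -0.694
  x2 = (8 - (3)·-1.037 - (2)·1.125) / (6) = 1.477
  x3 = (2 - (3)·-1.037 - (-3)·1.750) / (8) = 1.295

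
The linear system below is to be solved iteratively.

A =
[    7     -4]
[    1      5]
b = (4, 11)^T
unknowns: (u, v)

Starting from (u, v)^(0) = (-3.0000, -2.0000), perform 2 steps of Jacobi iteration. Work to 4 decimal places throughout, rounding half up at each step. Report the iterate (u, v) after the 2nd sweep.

(2.1714, 2.3143)

Iteration 1:
  u = (4 - (-4)·-2.0000) / (7) = -0.5714
  v = (11 - (1)·-3.0000) / (5) = 2.8000
Iteration 2:
  u = (4 - (-4)·2.8000) / (7) = 2.1714
  v = (11 - (1)·-0.5714) / (5) = 2.3143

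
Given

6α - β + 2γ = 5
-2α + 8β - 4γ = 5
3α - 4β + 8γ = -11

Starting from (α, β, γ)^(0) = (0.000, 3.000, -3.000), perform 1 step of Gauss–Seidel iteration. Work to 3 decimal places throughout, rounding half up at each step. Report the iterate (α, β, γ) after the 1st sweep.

Iteration 1:
  α = (5 - (-1)·3.000 - (2)·-3.000) / (6) = 2.333
  β = (5 - (-2)·2.333 - (-4)·-3.000) / (8) = -0.292
  γ = (-11 - (3)·2.333 - (-4)·-0.292) / (8) = -2.396

(2.333, -0.292, -2.396)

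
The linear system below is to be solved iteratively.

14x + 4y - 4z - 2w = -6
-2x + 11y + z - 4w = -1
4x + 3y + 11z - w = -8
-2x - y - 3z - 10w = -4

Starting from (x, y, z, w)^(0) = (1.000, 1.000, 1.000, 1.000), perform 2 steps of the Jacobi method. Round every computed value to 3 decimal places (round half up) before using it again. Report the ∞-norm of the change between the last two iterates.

1.003

Iteration 1:
  x = (-6 - (4)·1.000 - (-4)·1.000 - (-2)·1.000) / (14) = -0.286
  y = (-1 - (-2)·1.000 - (1)·1.000 - (-4)·1.000) / (11) = 0.364
  z = (-8 - (4)·1.000 - (3)·1.000 - (-1)·1.000) / (11) = -1.273
  w = (-4 - (-2)·1.000 - (-1)·1.000 - (-3)·1.000) / (-10) = -0.200
Iteration 2:
  x = (-6 - (4)·0.364 - (-4)·-1.273 - (-2)·-0.200) / (14) = -0.925
  y = (-1 - (-2)·-0.286 - (1)·-1.273 - (-4)·-0.200) / (11) = -0.100
  z = (-8 - (4)·-0.286 - (3)·0.364 - (-1)·-0.200) / (11) = -0.741
  w = (-4 - (-2)·-0.286 - (-1)·0.364 - (-3)·-1.273) / (-10) = 0.803
Change: (-0.639, -0.464, 0.532, 1.003) → max |·| = 1.003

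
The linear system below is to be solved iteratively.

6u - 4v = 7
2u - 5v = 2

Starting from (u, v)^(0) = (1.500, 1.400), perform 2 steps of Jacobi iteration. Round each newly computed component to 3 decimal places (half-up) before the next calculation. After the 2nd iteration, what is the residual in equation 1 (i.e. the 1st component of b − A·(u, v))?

0.960

Iteration 1:
  u = (7 - (-4)·1.400) / (6) = 2.100
  v = (2 - (2)·1.500) / (-5) = 0.200
Iteration 2:
  u = (7 - (-4)·0.200) / (6) = 1.300
  v = (2 - (2)·2.100) / (-5) = 0.440
Residual b − A·x = (0.960, 1.600)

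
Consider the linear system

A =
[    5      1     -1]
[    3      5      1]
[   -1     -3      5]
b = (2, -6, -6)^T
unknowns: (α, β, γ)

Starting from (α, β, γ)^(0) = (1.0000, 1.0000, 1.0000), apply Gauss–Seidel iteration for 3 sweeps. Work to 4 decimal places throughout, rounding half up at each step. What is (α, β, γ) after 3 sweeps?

(0.2494, -1.0063, -1.7539)

Iteration 1:
  α = (2 - (1)·1.0000 - (-1)·1.0000) / (5) = 0.4000
  β = (-6 - (3)·0.4000 - (1)·1.0000) / (5) = -1.6400
  γ = (-6 - (-1)·0.4000 - (-3)·-1.6400) / (5) = -2.1040
Iteration 2:
  α = (2 - (1)·-1.6400 - (-1)·-2.1040) / (5) = 0.3072
  β = (-6 - (3)·0.3072 - (1)·-2.1040) / (5) = -0.9635
  γ = (-6 - (-1)·0.3072 - (-3)·-0.9635) / (5) = -1.7167
Iteration 3:
  α = (2 - (1)·-0.9635 - (-1)·-1.7167) / (5) = 0.2494
  β = (-6 - (3)·0.2494 - (1)·-1.7167) / (5) = -1.0063
  γ = (-6 - (-1)·0.2494 - (-3)·-1.0063) / (5) = -1.7539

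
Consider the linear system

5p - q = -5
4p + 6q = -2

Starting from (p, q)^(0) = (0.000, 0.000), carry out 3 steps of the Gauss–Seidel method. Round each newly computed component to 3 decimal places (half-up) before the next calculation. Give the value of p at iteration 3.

-0.942

Iteration 1:
  p = (-5 - (-1)·0.000) / (5) = -1.000
  q = (-2 - (4)·-1.000) / (6) = 0.333
Iteration 2:
  p = (-5 - (-1)·0.333) / (5) = -0.933
  q = (-2 - (4)·-0.933) / (6) = 0.289
Iteration 3:
  p = (-5 - (-1)·0.289) / (5) = -0.942
  q = (-2 - (4)·-0.942) / (6) = 0.295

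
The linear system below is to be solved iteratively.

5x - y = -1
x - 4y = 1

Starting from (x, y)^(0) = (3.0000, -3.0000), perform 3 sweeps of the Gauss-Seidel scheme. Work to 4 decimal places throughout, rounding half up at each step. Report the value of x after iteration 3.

Iteration 1:
  x = (-1 - (-1)·-3.0000) / (5) = -0.8000
  y = (1 - (1)·-0.8000) / (-4) = -0.4500
Iteration 2:
  x = (-1 - (-1)·-0.4500) / (5) = -0.2900
  y = (1 - (1)·-0.2900) / (-4) = -0.3225
Iteration 3:
  x = (-1 - (-1)·-0.3225) / (5) = -0.2645
  y = (1 - (1)·-0.2645) / (-4) = -0.3161

-0.2645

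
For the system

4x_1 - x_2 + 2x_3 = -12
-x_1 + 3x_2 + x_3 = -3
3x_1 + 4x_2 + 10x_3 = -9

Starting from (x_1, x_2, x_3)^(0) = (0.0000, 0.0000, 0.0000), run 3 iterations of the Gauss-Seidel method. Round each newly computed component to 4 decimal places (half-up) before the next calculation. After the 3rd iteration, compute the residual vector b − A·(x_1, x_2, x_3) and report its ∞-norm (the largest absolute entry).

0.7660

Iteration 1:
  x_1 = (-12 - (-1)·0.0000 - (2)·0.0000) / (4) = -3.0000
  x_2 = (-3 - (-1)·-3.0000 - (1)·0.0000) / (3) = -2.0000
  x_3 = (-9 - (3)·-3.0000 - (4)·-2.0000) / (10) = 0.8000
Iteration 2:
  x_1 = (-12 - (-1)·-2.0000 - (2)·0.8000) / (4) = -3.9000
  x_2 = (-3 - (-1)·-3.9000 - (1)·0.8000) / (3) = -2.5667
  x_3 = (-9 - (3)·-3.9000 - (4)·-2.5667) / (10) = 1.2967
Iteration 3:
  x_1 = (-12 - (-1)·-2.5667 - (2)·1.2967) / (4) = -4.2900
  x_2 = (-3 - (-1)·-4.2900 - (1)·1.2967) / (3) = -2.8622
  x_3 = (-9 - (3)·-4.2900 - (4)·-2.8622) / (10) = 1.5319
Residual b − A·x = (-0.7660, -0.2353, -0.0002); ∞-norm = 0.7660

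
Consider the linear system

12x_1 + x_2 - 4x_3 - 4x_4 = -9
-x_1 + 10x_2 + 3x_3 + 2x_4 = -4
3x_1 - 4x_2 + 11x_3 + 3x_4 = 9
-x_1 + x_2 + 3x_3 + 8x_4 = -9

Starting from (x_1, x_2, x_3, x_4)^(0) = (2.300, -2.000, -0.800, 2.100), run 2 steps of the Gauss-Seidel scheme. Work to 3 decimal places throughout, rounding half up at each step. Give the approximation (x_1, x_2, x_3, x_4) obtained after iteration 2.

Iteration 1:
  x_1 = (-9 - (1)·-2.000 - (-4)·-0.800 - (-4)·2.100) / (12) = -0.150
  x_2 = (-4 - (-1)·-0.150 - (3)·-0.800 - (2)·2.100) / (10) = -0.595
  x_3 = (9 - (3)·-0.150 - (-4)·-0.595 - (3)·2.100) / (11) = 0.070
  x_4 = (-9 - (-1)·-0.150 - (1)·-0.595 - (3)·0.070) / (8) = -1.096
Iteration 2:
  x_1 = (-9 - (1)·-0.595 - (-4)·0.070 - (-4)·-1.096) / (12) = -1.042
  x_2 = (-4 - (-1)·-1.042 - (3)·0.070 - (2)·-1.096) / (10) = -0.306
  x_3 = (9 - (3)·-1.042 - (-4)·-0.306 - (3)·-1.096) / (11) = 1.290
  x_4 = (-9 - (-1)·-1.042 - (1)·-0.306 - (3)·1.290) / (8) = -1.701

(-1.042, -0.306, 1.290, -1.701)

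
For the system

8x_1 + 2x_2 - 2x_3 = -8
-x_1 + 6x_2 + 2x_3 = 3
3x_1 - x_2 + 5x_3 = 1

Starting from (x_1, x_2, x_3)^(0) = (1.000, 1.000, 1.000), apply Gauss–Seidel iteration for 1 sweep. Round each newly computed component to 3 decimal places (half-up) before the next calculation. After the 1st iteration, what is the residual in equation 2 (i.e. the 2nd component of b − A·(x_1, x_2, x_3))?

Iteration 1:
  x_1 = (-8 - (2)·1.000 - (-2)·1.000) / (8) = -1.000
  x_2 = (3 - (-1)·-1.000 - (2)·1.000) / (6) = 0.000
  x_3 = (1 - (3)·-1.000 - (-1)·0.000) / (5) = 0.800
Residual b − A·x = (1.600, 0.400, 0.000)

0.400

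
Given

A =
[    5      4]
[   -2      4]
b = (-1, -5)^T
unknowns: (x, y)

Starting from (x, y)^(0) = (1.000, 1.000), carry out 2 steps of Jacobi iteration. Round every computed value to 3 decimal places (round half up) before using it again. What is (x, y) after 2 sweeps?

Iteration 1:
  x = (-1 - (4)·1.000) / (5) = -1.000
  y = (-5 - (-2)·1.000) / (4) = -0.750
Iteration 2:
  x = (-1 - (4)·-0.750) / (5) = 0.400
  y = (-5 - (-2)·-1.000) / (4) = -1.750

(0.400, -1.750)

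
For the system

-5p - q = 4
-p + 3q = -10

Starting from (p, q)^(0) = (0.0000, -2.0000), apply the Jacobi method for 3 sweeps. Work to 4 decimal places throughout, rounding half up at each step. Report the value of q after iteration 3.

Iteration 1:
  p = (4 - (-1)·-2.0000) / (-5) = -0.4000
  q = (-10 - (-1)·0.0000) / (3) = -3.3333
Iteration 2:
  p = (4 - (-1)·-3.3333) / (-5) = -0.1333
  q = (-10 - (-1)·-0.4000) / (3) = -3.4667
Iteration 3:
  p = (4 - (-1)·-3.4667) / (-5) = -0.1067
  q = (-10 - (-1)·-0.1333) / (3) = -3.3778

-3.3778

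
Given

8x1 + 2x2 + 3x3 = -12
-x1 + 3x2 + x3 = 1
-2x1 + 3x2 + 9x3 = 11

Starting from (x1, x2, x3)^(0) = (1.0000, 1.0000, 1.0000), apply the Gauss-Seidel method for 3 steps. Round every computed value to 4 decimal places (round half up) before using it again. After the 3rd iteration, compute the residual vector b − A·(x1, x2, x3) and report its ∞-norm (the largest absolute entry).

0.0699

Iteration 1:
  x1 = (-12 - (2)·1.0000 - (3)·1.0000) / (8) = -2.1250
  x2 = (1 - (-1)·-2.1250 - (1)·1.0000) / (3) = -0.7083
  x3 = (11 - (-2)·-2.1250 - (3)·-0.7083) / (9) = 0.9861
Iteration 2:
  x1 = (-12 - (2)·-0.7083 - (3)·0.9861) / (8) = -1.6927
  x2 = (1 - (-1)·-1.6927 - (1)·0.9861) / (3) = -0.5596
  x3 = (11 - (-2)·-1.6927 - (3)·-0.5596) / (9) = 1.0326
Iteration 3:
  x1 = (-12 - (2)·-0.5596 - (3)·1.0326) / (8) = -1.7473
  x2 = (1 - (-1)·-1.7473 - (1)·1.0326) / (3) = -0.5933
  x3 = (11 - (-2)·-1.7473 - (3)·-0.5933) / (9) = 1.0317
Residual b − A·x = (0.0699, 0.0009, 0.0000); ∞-norm = 0.0699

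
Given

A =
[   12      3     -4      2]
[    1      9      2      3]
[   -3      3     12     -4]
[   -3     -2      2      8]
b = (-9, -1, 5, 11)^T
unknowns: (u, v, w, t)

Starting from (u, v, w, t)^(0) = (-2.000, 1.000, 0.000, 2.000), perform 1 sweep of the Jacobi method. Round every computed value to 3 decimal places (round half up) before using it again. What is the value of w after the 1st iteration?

0.333

Iteration 1:
  u = (-9 - (3)·1.000 - (-4)·0.000 - (2)·2.000) / (12) = -1.333
  v = (-1 - (1)·-2.000 - (2)·0.000 - (3)·2.000) / (9) = -0.556
  w = (5 - (-3)·-2.000 - (3)·1.000 - (-4)·2.000) / (12) = 0.333
  t = (11 - (-3)·-2.000 - (-2)·1.000 - (2)·0.000) / (8) = 0.875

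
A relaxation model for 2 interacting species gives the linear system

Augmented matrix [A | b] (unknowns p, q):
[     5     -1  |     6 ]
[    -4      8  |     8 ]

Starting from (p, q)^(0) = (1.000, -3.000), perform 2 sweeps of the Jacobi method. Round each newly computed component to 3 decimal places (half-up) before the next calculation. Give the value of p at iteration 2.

1.500

Iteration 1:
  p = (6 - (-1)·-3.000) / (5) = 0.600
  q = (8 - (-4)·1.000) / (8) = 1.500
Iteration 2:
  p = (6 - (-1)·1.500) / (5) = 1.500
  q = (8 - (-4)·0.600) / (8) = 1.300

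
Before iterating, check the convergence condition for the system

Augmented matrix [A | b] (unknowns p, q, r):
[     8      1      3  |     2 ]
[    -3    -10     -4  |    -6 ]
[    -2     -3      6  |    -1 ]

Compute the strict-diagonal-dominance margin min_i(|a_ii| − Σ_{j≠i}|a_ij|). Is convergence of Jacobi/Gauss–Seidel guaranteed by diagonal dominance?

row 1: |8| − (1+3) = 4
row 2: |-10| − (3+4) = 3
row 3: |6| − (2+3) = 1
minimum over rows = 1 → strictly diagonally dominant (convergence guaranteed)

1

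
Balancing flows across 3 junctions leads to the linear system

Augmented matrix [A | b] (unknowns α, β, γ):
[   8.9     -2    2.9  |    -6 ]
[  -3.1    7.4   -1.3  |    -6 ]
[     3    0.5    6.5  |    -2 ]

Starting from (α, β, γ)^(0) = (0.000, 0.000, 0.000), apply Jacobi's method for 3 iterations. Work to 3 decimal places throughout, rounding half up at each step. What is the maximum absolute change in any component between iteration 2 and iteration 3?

Iteration 1:
  α = (-6 - (-2)·0.000 - (2.9)·0.000) / (8.9) = -0.674
  β = (-6 - (-3.1)·0.000 - (-1.3)·0.000) / (7.4) = -0.811
  γ = (-2 - (3)·0.000 - (0.5)·0.000) / (6.5) = -0.308
Iteration 2:
  α = (-6 - (-2)·-0.811 - (2.9)·-0.308) / (8.9) = -0.756
  β = (-6 - (-3.1)·-0.674 - (-1.3)·-0.308) / (7.4) = -1.147
  γ = (-2 - (3)·-0.674 - (0.5)·-0.811) / (6.5) = 0.066
Iteration 3:
  α = (-6 - (-2)·-1.147 - (2.9)·0.066) / (8.9) = -0.953
  β = (-6 - (-3.1)·-0.756 - (-1.3)·0.066) / (7.4) = -1.116
  γ = (-2 - (3)·-0.756 - (0.5)·-1.147) / (6.5) = 0.129
Change: (-0.197, 0.031, 0.063) → max |·| = 0.197

0.197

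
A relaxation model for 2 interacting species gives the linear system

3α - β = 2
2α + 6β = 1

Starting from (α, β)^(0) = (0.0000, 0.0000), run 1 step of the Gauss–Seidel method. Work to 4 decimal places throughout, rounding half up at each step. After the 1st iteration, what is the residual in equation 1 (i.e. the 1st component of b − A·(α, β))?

-0.0557

Iteration 1:
  α = (2 - (-1)·0.0000) / (3) = 0.6667
  β = (1 - (2)·0.6667) / (6) = -0.0556
Residual b − A·x = (-0.0557, 0.0002)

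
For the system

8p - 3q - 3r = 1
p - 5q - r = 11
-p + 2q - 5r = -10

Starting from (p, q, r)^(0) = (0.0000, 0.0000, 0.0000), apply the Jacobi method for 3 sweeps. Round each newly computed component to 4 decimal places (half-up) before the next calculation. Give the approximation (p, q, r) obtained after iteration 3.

(-0.4300, -2.4090, 0.9600)

Iteration 1:
  p = (1 - (-3)·0.0000 - (-3)·0.0000) / (8) = 0.1250
  q = (11 - (1)·0.0000 - (-1)·0.0000) / (-5) = -2.2000
  r = (-10 - (-1)·0.0000 - (2)·0.0000) / (-5) = 2.0000
Iteration 2:
  p = (1 - (-3)·-2.2000 - (-3)·2.0000) / (8) = 0.0500
  q = (11 - (1)·0.1250 - (-1)·2.0000) / (-5) = -2.5750
  r = (-10 - (-1)·0.1250 - (2)·-2.2000) / (-5) = 1.0950
Iteration 3:
  p = (1 - (-3)·-2.5750 - (-3)·1.0950) / (8) = -0.4300
  q = (11 - (1)·0.0500 - (-1)·1.0950) / (-5) = -2.4090
  r = (-10 - (-1)·0.0500 - (2)·-2.5750) / (-5) = 0.9600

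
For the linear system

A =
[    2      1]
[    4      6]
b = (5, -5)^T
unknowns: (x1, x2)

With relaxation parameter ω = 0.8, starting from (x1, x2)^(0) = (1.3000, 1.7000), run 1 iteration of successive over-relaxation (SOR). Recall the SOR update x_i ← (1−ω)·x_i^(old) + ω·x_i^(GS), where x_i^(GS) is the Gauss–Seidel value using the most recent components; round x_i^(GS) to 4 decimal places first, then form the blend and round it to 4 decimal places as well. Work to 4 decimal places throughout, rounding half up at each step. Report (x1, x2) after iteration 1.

Iteration 1:
  x1: GS value = (5 - (1)·1.7000) / (2) = 1.6500;  x1 ← (1−ω)·1.3000 + ω·1.6500 = 1.5800
  x2: GS value = (-5 - (4)·1.5800) / (6) = -1.8867;  x2 ← (1−ω)·1.7000 + ω·-1.8867 = -1.1694

(1.5800, -1.1694)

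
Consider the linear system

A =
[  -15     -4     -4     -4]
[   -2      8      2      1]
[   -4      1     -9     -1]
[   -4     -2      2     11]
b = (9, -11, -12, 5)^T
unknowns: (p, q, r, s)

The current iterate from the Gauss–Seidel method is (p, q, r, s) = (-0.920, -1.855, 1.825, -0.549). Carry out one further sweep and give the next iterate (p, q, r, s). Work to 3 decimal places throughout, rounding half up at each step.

One sweep:
  p = (9 - (-4)·-1.855 - (-4)·1.825 - (-4)·-0.549) / (-15) = -0.446
  q = (-11 - (-2)·-0.446 - (2)·1.825 - (1)·-0.549) / (8) = -1.874
  r = (-12 - (-4)·-0.446 - (1)·-1.874 - (-1)·-0.549) / (-9) = 1.384
  s = (5 - (-4)·-0.446 - (-2)·-1.874 - (2)·1.384) / (11) = -0.300

(-0.446, -1.874, 1.384, -0.300)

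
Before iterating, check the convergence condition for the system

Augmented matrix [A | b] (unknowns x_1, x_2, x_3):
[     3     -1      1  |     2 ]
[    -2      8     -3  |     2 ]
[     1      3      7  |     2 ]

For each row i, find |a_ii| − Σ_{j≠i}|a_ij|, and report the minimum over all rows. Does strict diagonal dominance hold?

row 1: |3| − (1+1) = 1
row 2: |8| − (2+3) = 3
row 3: |7| − (1+3) = 3
minimum over rows = 1 → strictly diagonally dominant (convergence guaranteed)

1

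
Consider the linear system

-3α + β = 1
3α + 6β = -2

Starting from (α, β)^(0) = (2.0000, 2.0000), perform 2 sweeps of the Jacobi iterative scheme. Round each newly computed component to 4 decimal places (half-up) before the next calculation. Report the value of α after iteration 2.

-0.7778

Iteration 1:
  α = (1 - (1)·2.0000) / (-3) = 0.3333
  β = (-2 - (3)·2.0000) / (6) = -1.3333
Iteration 2:
  α = (1 - (1)·-1.3333) / (-3) = -0.7778
  β = (-2 - (3)·0.3333) / (6) = -0.5000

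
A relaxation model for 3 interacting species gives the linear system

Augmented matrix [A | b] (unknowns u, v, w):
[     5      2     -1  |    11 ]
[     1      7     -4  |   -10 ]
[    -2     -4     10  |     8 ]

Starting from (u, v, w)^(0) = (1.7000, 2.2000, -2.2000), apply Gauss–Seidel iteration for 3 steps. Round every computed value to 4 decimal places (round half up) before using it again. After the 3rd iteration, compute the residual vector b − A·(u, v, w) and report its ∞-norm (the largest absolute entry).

Iteration 1:
  u = (11 - (2)·2.2000 - (-1)·-2.2000) / (5) = 0.8800
  v = (-10 - (1)·0.8800 - (-4)·-2.2000) / (7) = -2.8114
  w = (8 - (-2)·0.8800 - (-4)·-2.8114) / (10) = -0.1486
Iteration 2:
  u = (11 - (2)·-2.8114 - (-1)·-0.1486) / (5) = 3.2948
  v = (-10 - (1)·3.2948 - (-4)·-0.1486) / (7) = -1.9842
  w = (8 - (-2)·3.2948 - (-4)·-1.9842) / (10) = 0.6653
Iteration 3:
  u = (11 - (2)·-1.9842 - (-1)·0.6653) / (5) = 3.1267
  v = (-10 - (1)·3.1267 - (-4)·0.6653) / (7) = -1.4951
  w = (8 - (-2)·3.1267 - (-4)·-1.4951) / (10) = 0.8273
Residual b − A·x = (-0.8160, 0.6482, 0.0000); ∞-norm = 0.8160

0.8160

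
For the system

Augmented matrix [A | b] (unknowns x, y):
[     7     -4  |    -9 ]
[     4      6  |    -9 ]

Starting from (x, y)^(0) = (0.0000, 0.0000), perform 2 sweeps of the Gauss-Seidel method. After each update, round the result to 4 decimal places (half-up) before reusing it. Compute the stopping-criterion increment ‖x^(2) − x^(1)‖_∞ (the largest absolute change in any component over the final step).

0.3674

Iteration 1:
  x = (-9 - (-4)·0.0000) / (7) = -1.2857
  y = (-9 - (4)·-1.2857) / (6) = -0.6429
Iteration 2:
  x = (-9 - (-4)·-0.6429) / (7) = -1.6531
  y = (-9 - (4)·-1.6531) / (6) = -0.3979
Change: (-0.3674, 0.2450) → max |·| = 0.3674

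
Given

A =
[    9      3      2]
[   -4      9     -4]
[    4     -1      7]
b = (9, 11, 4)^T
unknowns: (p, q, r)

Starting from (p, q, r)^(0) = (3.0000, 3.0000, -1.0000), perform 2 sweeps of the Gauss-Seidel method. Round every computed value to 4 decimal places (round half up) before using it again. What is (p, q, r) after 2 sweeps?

Iteration 1:
  p = (9 - (3)·3.0000 - (2)·-1.0000) / (9) = 0.2222
  q = (11 - (-4)·0.2222 - (-4)·-1.0000) / (9) = 0.8765
  r = (4 - (4)·0.2222 - (-1)·0.8765) / (7) = 0.5697
Iteration 2:
  p = (9 - (3)·0.8765 - (2)·0.5697) / (9) = 0.5812
  q = (11 - (-4)·0.5812 - (-4)·0.5697) / (9) = 1.7337
  r = (4 - (4)·0.5812 - (-1)·1.7337) / (7) = 0.4870

(0.5812, 1.7337, 0.4870)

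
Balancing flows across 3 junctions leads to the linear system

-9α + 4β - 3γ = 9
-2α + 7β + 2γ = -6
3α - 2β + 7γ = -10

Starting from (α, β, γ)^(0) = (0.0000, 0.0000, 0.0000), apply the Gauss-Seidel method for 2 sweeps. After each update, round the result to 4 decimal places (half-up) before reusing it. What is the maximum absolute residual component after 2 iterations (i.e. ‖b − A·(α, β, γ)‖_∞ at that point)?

1.0476

Iteration 1:
  α = (9 - (4)·0.0000 - (-3)·0.0000) / (-9) = -1.0000
  β = (-6 - (-2)·-1.0000 - (2)·0.0000) / (7) = -1.1429
  γ = (-10 - (3)·-1.0000 - (-2)·-1.1429) / (7) = -1.3265
Iteration 2:
  α = (9 - (4)·-1.1429 - (-3)·-1.3265) / (-9) = -1.0658
  β = (-6 - (-2)·-1.0658 - (2)·-1.3265) / (7) = -0.7827
  γ = (-10 - (3)·-1.0658 - (-2)·-0.7827) / (7) = -1.1954
Residual b − A·x = (-1.0476, -0.2619, -0.0002); ∞-norm = 1.0476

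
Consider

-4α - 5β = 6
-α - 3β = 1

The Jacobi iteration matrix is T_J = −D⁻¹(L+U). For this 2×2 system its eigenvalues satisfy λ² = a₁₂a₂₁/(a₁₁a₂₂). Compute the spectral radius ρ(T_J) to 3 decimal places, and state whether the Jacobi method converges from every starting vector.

0.645

a₁₂a₂₁/(a₁₁a₂₂) = (-5)·(-1) / ((-4)·(-3)) = 0.416667
ρ = √|0.416667| = √0.416667 = 0.645
ρ < 1, so Jacobi converges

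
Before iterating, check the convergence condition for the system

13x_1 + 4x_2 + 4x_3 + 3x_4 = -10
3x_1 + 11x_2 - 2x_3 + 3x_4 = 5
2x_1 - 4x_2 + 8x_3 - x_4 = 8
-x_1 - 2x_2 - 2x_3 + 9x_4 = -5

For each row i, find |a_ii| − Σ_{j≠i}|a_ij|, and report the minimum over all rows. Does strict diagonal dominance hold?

row 1: |13| − (4+4+3) = 2
row 2: |11| − (3+2+3) = 3
row 3: |8| − (2+4+1) = 1
row 4: |9| − (1+2+2) = 4
minimum over rows = 1 → strictly diagonally dominant (convergence guaranteed)

1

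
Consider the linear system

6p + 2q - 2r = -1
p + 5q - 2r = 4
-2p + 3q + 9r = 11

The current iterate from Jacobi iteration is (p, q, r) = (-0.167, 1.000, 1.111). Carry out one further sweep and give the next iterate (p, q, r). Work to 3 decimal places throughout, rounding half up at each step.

(-0.130, 1.278, 0.852)

One sweep:
  p = (-1 - (2)·1.000 - (-2)·1.111) / (6) = -0.130
  q = (4 - (1)·-0.167 - (-2)·1.111) / (5) = 1.278
  r = (11 - (-2)·-0.167 - (3)·1.000) / (9) = 0.852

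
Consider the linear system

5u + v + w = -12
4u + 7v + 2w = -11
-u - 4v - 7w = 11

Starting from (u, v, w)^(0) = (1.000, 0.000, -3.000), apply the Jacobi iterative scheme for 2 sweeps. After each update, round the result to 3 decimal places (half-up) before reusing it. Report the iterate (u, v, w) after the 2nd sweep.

(-1.800, -0.053, -0.579)

Iteration 1:
  u = (-12 - (1)·0.000 - (1)·-3.000) / (5) = -1.800
  v = (-11 - (4)·1.000 - (2)·-3.000) / (7) = -1.286
  w = (11 - (-1)·1.000 - (-4)·0.000) / (-7) = -1.714
Iteration 2:
  u = (-12 - (1)·-1.286 - (1)·-1.714) / (5) = -1.800
  v = (-11 - (4)·-1.800 - (2)·-1.714) / (7) = -0.053
  w = (11 - (-1)·-1.800 - (-4)·-1.286) / (-7) = -0.579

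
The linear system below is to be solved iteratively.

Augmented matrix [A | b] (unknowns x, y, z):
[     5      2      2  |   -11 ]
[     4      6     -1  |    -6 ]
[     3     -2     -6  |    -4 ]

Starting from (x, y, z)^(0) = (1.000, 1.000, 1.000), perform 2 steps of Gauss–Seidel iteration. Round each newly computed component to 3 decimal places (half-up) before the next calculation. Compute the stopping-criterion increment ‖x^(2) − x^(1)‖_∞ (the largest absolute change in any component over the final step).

0.919

Iteration 1:
  x = (-11 - (2)·1.000 - (2)·1.000) / (5) = -3.000
  y = (-6 - (4)·-3.000 - (-1)·1.000) / (6) = 1.167
  z = (-4 - (3)·-3.000 - (-2)·1.167) / (-6) = -1.222
Iteration 2:
  x = (-11 - (2)·1.167 - (2)·-1.222) / (5) = -2.178
  y = (-6 - (4)·-2.178 - (-1)·-1.222) / (6) = 0.248
  z = (-4 - (3)·-2.178 - (-2)·0.248) / (-6) = -0.505
Change: (0.822, -0.919, 0.717) → max |·| = 0.919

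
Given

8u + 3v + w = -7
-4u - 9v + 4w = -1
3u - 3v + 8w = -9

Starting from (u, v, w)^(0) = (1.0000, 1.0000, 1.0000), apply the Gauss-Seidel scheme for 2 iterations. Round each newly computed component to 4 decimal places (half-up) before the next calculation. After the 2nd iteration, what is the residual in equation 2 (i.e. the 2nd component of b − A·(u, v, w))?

0.9633

Iteration 1:
  u = (-7 - (3)·1.0000 - (1)·1.0000) / (8) = -1.3750
  v = (-1 - (-4)·-1.3750 - (4)·1.0000) / (-9) = 1.1667
  w = (-9 - (3)·-1.3750 - (-3)·1.1667) / (8) = -0.1719
Iteration 2:
  u = (-7 - (3)·1.1667 - (1)·-0.1719) / (8) = -1.2910
  v = (-1 - (-4)·-1.2910 - (4)·-0.1719) / (-9) = 0.6085
  w = (-9 - (3)·-1.2910 - (-3)·0.6085) / (8) = -0.4127
Residual b − A·x = (1.9152, 0.9633, 0.0001)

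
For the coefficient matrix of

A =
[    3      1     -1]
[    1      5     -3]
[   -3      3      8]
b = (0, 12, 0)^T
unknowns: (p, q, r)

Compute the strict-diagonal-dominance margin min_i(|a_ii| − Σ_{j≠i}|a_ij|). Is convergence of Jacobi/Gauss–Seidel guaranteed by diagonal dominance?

1

row 1: |3| − (1+1) = 1
row 2: |5| − (1+3) = 1
row 3: |8| − (3+3) = 2
minimum over rows = 1 → strictly diagonally dominant (convergence guaranteed)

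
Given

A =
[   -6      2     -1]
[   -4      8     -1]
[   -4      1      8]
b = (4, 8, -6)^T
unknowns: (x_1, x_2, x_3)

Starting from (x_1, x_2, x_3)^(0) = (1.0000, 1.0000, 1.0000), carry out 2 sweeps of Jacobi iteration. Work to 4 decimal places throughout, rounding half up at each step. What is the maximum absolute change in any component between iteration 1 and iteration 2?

Iteration 1:
  x_1 = (4 - (2)·1.0000 - (-1)·1.0000) / (-6) = -0.5000
  x_2 = (8 - (-4)·1.0000 - (-1)·1.0000) / (8) = 1.6250
  x_3 = (-6 - (-4)·1.0000 - (1)·1.0000) / (8) = -0.3750
Iteration 2:
  x_1 = (4 - (2)·1.6250 - (-1)·-0.3750) / (-6) = -0.0625
  x_2 = (8 - (-4)·-0.5000 - (-1)·-0.3750) / (8) = 0.7031
  x_3 = (-6 - (-4)·-0.5000 - (1)·1.6250) / (8) = -1.2031
Change: (0.4375, -0.9219, -0.8281) → max |·| = 0.9219

0.9219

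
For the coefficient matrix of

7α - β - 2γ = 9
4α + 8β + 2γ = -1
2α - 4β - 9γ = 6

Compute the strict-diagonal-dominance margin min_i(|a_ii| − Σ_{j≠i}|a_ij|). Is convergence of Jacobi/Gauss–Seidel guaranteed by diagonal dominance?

2

row 1: |7| − (1+2) = 4
row 2: |8| − (4+2) = 2
row 3: |-9| − (2+4) = 3
minimum over rows = 2 → strictly diagonally dominant (convergence guaranteed)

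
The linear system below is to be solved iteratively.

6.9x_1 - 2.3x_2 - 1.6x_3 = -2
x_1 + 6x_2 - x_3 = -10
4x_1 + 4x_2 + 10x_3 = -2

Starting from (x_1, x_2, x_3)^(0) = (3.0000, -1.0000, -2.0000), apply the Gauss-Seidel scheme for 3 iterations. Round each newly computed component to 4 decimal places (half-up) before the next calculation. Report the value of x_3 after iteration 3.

0.6280

Iteration 1:
  x_1 = (-2 - (-2.3)·-1.0000 - (-1.6)·-2.0000) / (6.9) = -1.0870
  x_2 = (-10 - (1)·-1.0870 - (-1)·-2.0000) / (6) = -1.8188
  x_3 = (-2 - (4)·-1.0870 - (4)·-1.8188) / (10) = 0.9623
Iteration 2:
  x_1 = (-2 - (-2.3)·-1.8188 - (-1.6)·0.9623) / (6.9) = -0.6730
  x_2 = (-10 - (1)·-0.6730 - (-1)·0.9623) / (6) = -1.3941
  x_3 = (-2 - (4)·-0.6730 - (4)·-1.3941) / (10) = 0.6268
Iteration 3:
  x_1 = (-2 - (-2.3)·-1.3941 - (-1.6)·0.6268) / (6.9) = -0.6092
  x_2 = (-10 - (1)·-0.6092 - (-1)·0.6268) / (6) = -1.4607
  x_3 = (-2 - (4)·-0.6092 - (4)·-1.4607) / (10) = 0.6280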